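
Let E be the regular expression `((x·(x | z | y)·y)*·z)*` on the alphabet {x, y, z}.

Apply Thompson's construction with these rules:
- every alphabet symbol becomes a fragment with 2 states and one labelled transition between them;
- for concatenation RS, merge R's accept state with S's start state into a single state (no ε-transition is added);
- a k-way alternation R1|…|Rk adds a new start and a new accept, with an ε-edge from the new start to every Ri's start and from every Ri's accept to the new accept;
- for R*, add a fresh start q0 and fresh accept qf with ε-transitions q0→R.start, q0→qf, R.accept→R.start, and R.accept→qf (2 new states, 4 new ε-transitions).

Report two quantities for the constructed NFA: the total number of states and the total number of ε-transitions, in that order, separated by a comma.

Building bottom-up:
Each of the 6 symbol leaves contributes 2 states and 0 ε-transitions.
  x | z | y — 8 states, 6 ε-transitions
  x·(x | z | y)·y — 10 states, 6 ε-transitions
  (x·(x | z | y)·y)* — 12 states, 10 ε-transitions
  (x·(x | z | y)·y)*·z — 13 states, 10 ε-transitions
  ((x·(x | z | y)·y)*·z)* — 15 states, 14 ε-transitions

15, 14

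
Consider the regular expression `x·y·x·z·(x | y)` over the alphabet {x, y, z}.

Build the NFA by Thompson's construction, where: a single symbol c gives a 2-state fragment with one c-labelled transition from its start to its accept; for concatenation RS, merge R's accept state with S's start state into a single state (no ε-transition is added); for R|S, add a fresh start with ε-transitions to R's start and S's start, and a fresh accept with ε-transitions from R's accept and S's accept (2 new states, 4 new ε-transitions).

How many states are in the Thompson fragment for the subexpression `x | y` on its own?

Fragment for `x | y`:
Each of the 2 symbol leaves contributes a 2-state fragment.
  x | y — 6 states

6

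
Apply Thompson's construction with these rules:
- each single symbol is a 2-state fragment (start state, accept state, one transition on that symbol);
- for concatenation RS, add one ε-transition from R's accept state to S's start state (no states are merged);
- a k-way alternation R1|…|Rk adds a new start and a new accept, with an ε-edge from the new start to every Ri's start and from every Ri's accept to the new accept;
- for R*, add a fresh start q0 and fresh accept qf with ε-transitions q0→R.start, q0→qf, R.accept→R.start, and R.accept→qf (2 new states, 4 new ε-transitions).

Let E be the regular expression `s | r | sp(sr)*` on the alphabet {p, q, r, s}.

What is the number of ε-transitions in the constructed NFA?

13

Recursing over subexpressions:
Each of the 6 symbol leaves contributes 0 ε-transitions.
  sr → 1 ε-transition
  (sr)* → 5 ε-transitions
  sp(sr)* → 7 ε-transitions
  s | r | sp(sr)* → 13 ε-transitions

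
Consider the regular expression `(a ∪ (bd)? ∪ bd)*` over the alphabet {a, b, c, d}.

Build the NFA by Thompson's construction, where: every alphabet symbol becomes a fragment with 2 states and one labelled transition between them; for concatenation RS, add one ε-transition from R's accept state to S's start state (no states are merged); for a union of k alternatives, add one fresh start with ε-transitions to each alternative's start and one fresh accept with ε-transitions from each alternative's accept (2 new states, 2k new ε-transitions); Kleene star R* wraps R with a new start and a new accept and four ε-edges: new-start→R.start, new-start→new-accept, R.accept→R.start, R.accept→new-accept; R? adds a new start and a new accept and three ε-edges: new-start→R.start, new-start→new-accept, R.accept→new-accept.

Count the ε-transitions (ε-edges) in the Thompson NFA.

Building bottom-up:
Each of the 5 symbol leaves contributes 0 ε-transitions.
  bd — 1 ε-transition
  (bd)? — 4 ε-transitions
  bd — 1 ε-transition
  a ∪ (bd)? ∪ bd — 11 ε-transitions
  (a ∪ (bd)? ∪ bd)* — 15 ε-transitions

15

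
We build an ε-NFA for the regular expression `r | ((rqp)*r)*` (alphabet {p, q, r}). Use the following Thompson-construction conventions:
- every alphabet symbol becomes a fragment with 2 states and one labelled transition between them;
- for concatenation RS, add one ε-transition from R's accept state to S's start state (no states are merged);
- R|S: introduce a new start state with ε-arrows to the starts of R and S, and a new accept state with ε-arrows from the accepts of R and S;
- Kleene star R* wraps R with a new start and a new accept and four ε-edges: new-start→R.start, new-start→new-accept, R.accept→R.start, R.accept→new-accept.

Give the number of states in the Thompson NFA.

By structural recursion:
Each of the 5 symbol leaves contributes a 2-state fragment.
  rqp = 6 states
  (rqp)* = 8 states
  (rqp)*r = 10 states
  ((rqp)*r)* = 12 states
  r | ((rqp)*r)* = 16 states

16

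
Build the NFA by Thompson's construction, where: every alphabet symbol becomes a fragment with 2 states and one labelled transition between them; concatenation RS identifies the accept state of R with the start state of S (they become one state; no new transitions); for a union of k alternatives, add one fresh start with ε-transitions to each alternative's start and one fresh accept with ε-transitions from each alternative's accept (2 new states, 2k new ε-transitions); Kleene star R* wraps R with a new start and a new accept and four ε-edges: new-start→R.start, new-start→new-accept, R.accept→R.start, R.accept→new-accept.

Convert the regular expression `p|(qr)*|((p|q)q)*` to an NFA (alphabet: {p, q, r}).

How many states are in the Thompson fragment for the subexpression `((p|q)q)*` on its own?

Fragment for `((p|q)q)*`:
Each of the 3 symbol leaves contributes a 2-state fragment.
  p|q = 6 states
  (p|q)q = 7 states
  ((p|q)q)* = 9 states

9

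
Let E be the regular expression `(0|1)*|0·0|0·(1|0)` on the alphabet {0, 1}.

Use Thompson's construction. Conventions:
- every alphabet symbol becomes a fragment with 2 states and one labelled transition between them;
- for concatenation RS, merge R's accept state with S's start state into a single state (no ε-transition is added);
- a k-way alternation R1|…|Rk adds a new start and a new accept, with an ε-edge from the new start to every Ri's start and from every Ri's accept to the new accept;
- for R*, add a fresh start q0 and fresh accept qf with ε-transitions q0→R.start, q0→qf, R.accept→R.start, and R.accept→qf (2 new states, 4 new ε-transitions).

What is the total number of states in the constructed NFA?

20

Per subexpression:
Each of the 7 symbol leaves contributes a 2-state fragment.
  0|1 → 6 states
  (0|1)* → 8 states
  0·0 → 3 states
  1|0 → 6 states
  0·(1|0) → 7 states
  (0|1)*|0·0|0·(1|0) → 20 states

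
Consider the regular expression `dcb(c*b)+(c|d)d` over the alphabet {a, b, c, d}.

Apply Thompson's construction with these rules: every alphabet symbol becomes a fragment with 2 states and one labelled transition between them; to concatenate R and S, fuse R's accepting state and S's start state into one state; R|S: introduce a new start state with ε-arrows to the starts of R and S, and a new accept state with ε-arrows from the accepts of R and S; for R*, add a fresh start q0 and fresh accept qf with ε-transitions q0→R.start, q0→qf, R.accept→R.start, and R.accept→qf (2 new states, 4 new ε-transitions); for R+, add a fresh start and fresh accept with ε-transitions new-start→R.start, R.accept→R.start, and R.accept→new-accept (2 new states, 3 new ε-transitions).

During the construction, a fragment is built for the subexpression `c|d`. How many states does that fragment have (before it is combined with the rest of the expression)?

6

Fragment for `c|d`:
Each of the 2 symbol leaves contributes a 2-state fragment.
  c|d : 6 states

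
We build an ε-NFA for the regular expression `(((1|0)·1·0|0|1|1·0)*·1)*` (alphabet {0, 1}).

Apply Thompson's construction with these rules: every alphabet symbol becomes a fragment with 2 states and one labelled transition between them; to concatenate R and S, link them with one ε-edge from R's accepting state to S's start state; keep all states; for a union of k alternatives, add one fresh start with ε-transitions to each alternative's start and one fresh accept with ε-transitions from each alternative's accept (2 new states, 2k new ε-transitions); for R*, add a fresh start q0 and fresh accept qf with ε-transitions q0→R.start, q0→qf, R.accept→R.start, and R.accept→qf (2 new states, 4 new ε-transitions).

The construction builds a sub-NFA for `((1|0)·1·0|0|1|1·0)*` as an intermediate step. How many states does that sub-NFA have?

22

Fragment for `((1|0)·1·0|0|1|1·0)*`:
Each of the 8 symbol leaves contributes a 2-state fragment.
  1|0 = 6 states
  (1|0)·1·0 = 10 states
  1·0 = 4 states
  (1|0)·1·0|0|1|1·0 = 20 states
  ((1|0)·1·0|0|1|1·0)* = 22 states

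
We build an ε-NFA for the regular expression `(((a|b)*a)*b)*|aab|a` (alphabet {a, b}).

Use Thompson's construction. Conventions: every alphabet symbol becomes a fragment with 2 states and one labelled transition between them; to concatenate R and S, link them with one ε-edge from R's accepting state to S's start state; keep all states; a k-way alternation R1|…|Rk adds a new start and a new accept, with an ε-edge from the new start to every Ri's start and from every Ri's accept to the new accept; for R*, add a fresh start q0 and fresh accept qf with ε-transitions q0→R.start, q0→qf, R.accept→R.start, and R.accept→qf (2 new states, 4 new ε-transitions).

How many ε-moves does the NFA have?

By structural recursion:
Each of the 8 symbol leaves contributes 0 ε-transitions.
  a|b — 4 ε-transitions
  (a|b)* — 8 ε-transitions
  (a|b)*a — 9 ε-transitions
  ((a|b)*a)* — 13 ε-transitions
  ((a|b)*a)*b — 14 ε-transitions
  (((a|b)*a)*b)* — 18 ε-transitions
  aab — 2 ε-transitions
  (((a|b)*a)*b)*|aab|a — 26 ε-transitions

26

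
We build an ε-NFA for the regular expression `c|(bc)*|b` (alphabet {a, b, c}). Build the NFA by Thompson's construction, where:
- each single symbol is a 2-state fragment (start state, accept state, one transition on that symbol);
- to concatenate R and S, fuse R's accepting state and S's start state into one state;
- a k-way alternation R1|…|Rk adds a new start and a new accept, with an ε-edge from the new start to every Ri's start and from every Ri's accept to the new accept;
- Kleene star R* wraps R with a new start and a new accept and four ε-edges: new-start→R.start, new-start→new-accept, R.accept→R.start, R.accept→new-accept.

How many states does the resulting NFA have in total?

11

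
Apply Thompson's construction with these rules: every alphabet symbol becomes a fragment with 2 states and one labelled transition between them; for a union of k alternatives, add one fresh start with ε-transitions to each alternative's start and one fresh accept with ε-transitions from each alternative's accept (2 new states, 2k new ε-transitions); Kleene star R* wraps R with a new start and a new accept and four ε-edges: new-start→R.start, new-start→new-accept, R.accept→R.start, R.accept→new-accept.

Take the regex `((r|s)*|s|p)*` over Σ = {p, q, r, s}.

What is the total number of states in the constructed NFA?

Bottom-up over the parse tree:
Each of the 4 symbol leaves contributes a 2-state fragment.
  r|s → 6 states
  (r|s)* → 8 states
  (r|s)*|s|p → 14 states
  ((r|s)*|s|p)* → 16 states

16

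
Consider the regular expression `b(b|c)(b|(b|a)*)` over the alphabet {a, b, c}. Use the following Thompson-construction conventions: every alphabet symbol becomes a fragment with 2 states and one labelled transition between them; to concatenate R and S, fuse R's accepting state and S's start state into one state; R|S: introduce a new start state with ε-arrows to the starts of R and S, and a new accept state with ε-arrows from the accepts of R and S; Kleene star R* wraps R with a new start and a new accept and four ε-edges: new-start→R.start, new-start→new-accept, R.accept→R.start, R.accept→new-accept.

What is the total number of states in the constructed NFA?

Building bottom-up:
Each of the 6 symbol leaves contributes a 2-state fragment.
  b|c = 6 states
  b|a = 6 states
  (b|a)* = 8 states
  b|(b|a)* = 12 states
  b(b|c)(b|(b|a)*) = 18 states

18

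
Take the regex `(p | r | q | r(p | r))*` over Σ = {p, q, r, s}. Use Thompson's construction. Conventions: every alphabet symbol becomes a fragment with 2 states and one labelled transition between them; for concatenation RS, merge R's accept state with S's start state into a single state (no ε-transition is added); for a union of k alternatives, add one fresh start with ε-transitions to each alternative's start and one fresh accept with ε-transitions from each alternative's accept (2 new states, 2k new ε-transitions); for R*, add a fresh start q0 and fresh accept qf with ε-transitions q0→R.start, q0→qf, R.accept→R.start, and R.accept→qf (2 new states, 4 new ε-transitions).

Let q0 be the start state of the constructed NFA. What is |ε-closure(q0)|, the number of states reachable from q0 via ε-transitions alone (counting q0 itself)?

7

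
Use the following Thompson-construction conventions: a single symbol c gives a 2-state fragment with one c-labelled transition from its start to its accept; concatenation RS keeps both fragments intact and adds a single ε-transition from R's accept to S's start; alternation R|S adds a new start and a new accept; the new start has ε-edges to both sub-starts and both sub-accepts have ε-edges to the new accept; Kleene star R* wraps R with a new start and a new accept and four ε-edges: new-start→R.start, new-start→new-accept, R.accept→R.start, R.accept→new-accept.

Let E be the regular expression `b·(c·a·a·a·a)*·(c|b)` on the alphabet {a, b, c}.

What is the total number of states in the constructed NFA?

20

Building bottom-up:
Each of the 8 symbol leaves contributes a 2-state fragment.
  c·a·a·a·a : 10 states
  (c·a·a·a·a)* : 12 states
  c|b : 6 states
  b·(c·a·a·a·a)*·(c|b) : 20 states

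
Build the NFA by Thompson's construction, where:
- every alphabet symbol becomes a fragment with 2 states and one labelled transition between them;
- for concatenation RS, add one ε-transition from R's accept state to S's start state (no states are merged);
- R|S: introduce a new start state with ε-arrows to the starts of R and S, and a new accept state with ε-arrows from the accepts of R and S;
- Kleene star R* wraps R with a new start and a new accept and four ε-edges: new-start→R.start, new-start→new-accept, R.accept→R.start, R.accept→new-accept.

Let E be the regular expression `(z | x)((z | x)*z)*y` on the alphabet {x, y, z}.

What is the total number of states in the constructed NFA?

20

By structural recursion:
Each of the 6 symbol leaves contributes a 2-state fragment.
  z | x : 6 states
  z | x : 6 states
  (z | x)* : 8 states
  (z | x)*z : 10 states
  ((z | x)*z)* : 12 states
  (z | x)((z | x)*z)*y : 20 states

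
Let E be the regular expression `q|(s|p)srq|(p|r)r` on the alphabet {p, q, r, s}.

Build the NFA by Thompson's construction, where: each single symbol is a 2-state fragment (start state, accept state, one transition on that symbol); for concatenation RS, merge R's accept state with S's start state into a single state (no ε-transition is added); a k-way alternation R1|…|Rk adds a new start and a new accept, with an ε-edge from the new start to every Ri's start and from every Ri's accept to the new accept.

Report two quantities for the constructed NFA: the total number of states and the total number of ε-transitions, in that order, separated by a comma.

20, 14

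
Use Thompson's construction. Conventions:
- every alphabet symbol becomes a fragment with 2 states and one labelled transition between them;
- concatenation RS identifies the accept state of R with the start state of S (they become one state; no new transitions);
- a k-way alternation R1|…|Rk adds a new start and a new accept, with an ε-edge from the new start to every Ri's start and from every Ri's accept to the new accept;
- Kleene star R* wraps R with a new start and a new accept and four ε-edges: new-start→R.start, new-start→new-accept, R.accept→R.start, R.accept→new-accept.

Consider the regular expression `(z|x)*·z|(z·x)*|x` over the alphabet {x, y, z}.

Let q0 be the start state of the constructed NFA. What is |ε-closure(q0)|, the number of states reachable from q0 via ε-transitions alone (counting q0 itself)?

Compute the ε-closure size of each fragment's start state recursively; a symbol fragment's start has no outgoing ε-edge, so its closure is just itself (size 1).
  z|x : C = 1 + 1 + 1 = 3 (the new accept is not ε-reachable since no branch accepts ε)
  (z|x)* : the star's fresh start ε-reaches both the body's start and the fresh accept: C = 2 + 3 = 5
  (z|x)*·z : C = 5 + (1−1) = 5 (closure spills across the concat boundary because the left factor accepts ε)
  z·x : same as the first factor's closure: C = 1
  (z·x)* : the star's fresh start ε-reaches both the body's start and the fresh accept: C = 2 + 1 = 3
  (z|x)*·z|(z·x)*|x : C = 1 (new start) + (5 + 3 + 1) + 1 (new accept, since some branch ε-reaches its own accept) = 11

11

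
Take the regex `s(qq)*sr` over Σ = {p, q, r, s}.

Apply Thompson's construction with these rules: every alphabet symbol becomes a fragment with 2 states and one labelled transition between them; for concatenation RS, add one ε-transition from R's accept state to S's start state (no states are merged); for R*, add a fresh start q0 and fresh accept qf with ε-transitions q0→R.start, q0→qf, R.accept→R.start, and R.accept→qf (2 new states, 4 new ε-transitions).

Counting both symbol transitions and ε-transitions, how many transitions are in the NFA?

13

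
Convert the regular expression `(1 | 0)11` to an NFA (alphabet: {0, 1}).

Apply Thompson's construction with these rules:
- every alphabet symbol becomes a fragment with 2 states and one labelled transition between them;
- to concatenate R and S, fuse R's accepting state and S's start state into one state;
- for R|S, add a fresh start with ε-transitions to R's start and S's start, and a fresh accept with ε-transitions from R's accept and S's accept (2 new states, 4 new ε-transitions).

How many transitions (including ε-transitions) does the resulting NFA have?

Per subexpression:
Each of the 4 symbol leaves contributes 1 transition (1 symbol, 0 ε).
  1 | 0 = 6 transitions (2 symbol, 4 ε)
  (1 | 0)11 = 8 transitions (4 symbol, 4 ε)

8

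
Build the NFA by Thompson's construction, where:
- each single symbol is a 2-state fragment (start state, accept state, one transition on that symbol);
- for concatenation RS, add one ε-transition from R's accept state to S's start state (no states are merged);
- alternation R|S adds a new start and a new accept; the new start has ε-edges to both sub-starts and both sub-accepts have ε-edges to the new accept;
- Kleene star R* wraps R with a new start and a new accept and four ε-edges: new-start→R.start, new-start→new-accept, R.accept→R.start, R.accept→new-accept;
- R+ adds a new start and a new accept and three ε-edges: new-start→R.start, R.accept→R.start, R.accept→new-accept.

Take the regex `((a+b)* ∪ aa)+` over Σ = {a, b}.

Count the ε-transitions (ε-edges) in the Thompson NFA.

16

Bottom-up over the parse tree:
Each of the 4 symbol leaves contributes 0 ε-transitions.
  a+ → 3 ε-transitions
  a+b → 4 ε-transitions
  (a+b)* → 8 ε-transitions
  aa → 1 ε-transition
  (a+b)* ∪ aa → 13 ε-transitions
  ((a+b)* ∪ aa)+ → 16 ε-transitions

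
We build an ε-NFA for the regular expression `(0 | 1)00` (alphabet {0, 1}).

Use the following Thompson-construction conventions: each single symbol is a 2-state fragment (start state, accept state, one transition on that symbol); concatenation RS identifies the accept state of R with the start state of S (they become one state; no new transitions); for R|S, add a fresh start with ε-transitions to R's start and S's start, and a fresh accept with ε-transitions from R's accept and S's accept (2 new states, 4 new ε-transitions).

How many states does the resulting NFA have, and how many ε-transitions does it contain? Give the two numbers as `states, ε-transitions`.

By structural recursion:
Each of the 4 symbol leaves contributes 2 states and 0 ε-transitions.
  0 | 1 = 6 states, 4 ε-transitions
  (0 | 1)00 = 8 states, 4 ε-transitions

8, 4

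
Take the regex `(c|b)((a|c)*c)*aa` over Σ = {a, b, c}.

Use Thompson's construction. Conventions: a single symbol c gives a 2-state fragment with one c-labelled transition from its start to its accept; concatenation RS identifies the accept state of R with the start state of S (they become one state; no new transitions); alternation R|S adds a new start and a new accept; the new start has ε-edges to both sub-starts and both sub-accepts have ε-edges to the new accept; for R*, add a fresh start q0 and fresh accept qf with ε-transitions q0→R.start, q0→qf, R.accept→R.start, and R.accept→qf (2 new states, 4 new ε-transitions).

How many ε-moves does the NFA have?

Recursing over subexpressions:
Each of the 7 symbol leaves contributes 0 ε-transitions.
  c|b → 4 ε-transitions
  a|c → 4 ε-transitions
  (a|c)* → 8 ε-transitions
  (a|c)*c → 8 ε-transitions
  ((a|c)*c)* → 12 ε-transitions
  (c|b)((a|c)*c)*aa → 16 ε-transitions

16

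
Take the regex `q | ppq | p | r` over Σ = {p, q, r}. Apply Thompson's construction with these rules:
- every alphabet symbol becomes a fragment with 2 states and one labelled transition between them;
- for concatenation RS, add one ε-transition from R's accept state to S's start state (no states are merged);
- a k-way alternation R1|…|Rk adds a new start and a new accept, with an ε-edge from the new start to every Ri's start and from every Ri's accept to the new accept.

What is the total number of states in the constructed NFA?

By structural recursion:
Each of the 6 symbol leaves contributes a 2-state fragment.
  ppq — 6 states
  q | ppq | p | r — 14 states

14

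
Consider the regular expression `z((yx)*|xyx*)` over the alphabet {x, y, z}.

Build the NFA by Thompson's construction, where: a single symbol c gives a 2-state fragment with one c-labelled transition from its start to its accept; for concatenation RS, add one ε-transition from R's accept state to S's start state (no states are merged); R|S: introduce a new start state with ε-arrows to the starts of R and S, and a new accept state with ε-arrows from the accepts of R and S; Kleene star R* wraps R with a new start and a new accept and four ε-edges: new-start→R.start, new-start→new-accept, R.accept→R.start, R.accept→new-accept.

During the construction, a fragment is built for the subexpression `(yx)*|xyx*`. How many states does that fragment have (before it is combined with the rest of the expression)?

Fragment for `(yx)*|xyx*`:
Each of the 5 symbol leaves contributes a 2-state fragment.
  yx — 4 states
  (yx)* — 6 states
  x* — 4 states
  xyx* — 8 states
  (yx)*|xyx* — 16 states

16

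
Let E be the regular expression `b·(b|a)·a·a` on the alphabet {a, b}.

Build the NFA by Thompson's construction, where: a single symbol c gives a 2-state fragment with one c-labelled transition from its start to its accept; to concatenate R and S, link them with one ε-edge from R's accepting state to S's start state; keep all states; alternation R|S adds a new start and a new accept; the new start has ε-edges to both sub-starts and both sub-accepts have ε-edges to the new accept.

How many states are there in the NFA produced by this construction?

12

Per subexpression:
Each of the 5 symbol leaves contributes a 2-state fragment.
  b|a : 6 states
  b·(b|a)·a·a : 12 states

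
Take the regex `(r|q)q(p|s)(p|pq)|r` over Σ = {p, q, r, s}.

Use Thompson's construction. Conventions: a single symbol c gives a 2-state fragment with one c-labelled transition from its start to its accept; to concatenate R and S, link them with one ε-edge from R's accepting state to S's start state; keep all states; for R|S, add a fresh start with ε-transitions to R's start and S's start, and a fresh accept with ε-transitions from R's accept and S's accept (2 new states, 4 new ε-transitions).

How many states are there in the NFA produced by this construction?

26

Recursing over subexpressions:
Each of the 9 symbol leaves contributes a 2-state fragment.
  r|q : 6 states
  p|s : 6 states
  pq : 4 states
  p|pq : 8 states
  (r|q)q(p|s)(p|pq) : 22 states
  (r|q)q(p|s)(p|pq)|r : 26 states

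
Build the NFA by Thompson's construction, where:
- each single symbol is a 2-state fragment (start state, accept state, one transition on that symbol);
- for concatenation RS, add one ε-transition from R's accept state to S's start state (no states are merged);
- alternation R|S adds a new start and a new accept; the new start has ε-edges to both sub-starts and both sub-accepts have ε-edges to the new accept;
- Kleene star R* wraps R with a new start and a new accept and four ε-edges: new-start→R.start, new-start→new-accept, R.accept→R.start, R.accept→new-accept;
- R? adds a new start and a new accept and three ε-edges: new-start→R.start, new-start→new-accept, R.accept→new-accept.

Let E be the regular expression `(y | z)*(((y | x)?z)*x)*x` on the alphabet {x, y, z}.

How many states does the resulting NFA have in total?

26

Recursing over subexpressions:
Each of the 7 symbol leaves contributes a 2-state fragment.
  y | z = 6 states
  (y | z)* = 8 states
  y | x = 6 states
  (y | x)? = 8 states
  (y | x)?z = 10 states
  ((y | x)?z)* = 12 states
  ((y | x)?z)*x = 14 states
  (((y | x)?z)*x)* = 16 states
  (y | z)*(((y | x)?z)*x)*x = 26 states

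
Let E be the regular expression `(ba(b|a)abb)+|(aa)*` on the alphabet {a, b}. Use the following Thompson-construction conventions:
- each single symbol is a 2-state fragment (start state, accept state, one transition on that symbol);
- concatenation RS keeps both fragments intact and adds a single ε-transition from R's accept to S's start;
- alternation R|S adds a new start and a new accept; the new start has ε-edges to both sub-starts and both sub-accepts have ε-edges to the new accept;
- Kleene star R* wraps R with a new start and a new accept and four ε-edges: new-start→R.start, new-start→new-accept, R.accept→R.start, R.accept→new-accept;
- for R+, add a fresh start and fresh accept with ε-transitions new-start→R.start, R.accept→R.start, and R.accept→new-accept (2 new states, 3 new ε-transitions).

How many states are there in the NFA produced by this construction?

Bottom-up over the parse tree:
Each of the 9 symbol leaves contributes a 2-state fragment.
  b|a = 6 states
  ba(b|a)abb = 16 states
  (ba(b|a)abb)+ = 18 states
  aa = 4 states
  (aa)* = 6 states
  (ba(b|a)abb)+|(aa)* = 26 states

26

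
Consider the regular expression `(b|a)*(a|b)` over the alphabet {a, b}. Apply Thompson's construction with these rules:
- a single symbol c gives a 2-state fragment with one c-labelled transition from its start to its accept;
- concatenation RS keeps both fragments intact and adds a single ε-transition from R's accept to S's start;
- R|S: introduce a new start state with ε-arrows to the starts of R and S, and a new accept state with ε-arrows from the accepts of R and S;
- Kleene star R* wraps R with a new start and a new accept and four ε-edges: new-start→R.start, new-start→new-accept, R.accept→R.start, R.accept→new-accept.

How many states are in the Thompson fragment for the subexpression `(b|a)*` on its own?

8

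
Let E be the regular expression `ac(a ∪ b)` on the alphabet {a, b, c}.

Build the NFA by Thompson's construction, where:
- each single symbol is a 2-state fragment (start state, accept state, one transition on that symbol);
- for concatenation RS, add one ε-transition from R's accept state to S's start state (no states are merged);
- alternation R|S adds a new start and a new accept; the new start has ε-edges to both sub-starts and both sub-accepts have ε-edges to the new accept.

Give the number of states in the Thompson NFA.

Per subexpression:
Each of the 4 symbol leaves contributes a 2-state fragment.
  a ∪ b — 6 states
  ac(a ∪ b) — 10 states

10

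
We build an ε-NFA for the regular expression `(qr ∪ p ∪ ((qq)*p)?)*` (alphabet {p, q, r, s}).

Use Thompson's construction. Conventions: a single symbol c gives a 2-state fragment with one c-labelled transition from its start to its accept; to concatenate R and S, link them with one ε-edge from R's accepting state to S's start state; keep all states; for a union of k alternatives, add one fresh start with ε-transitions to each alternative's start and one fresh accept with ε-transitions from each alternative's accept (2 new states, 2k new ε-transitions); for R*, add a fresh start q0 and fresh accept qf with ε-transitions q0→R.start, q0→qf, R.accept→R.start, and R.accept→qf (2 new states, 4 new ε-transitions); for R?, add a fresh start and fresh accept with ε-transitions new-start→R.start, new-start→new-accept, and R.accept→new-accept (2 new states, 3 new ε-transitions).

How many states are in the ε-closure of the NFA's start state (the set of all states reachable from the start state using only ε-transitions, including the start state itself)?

12

Compute the ε-closure size of each fragment's start state recursively; a symbol fragment's start has no outgoing ε-edge, so its closure is just itself (size 1).
  qr : same as the first factor's closure: |ε-closure| = 1
  qq : |ε-closure| equals the left operand's closure size = 1 (its accept is not ε-reachable, so the closure stops there)
  (qq)* : the star's fresh start ε-reaches both the body's start and the fresh accept: |ε-closure| = 2 + 1 = 3
  (qq)*p : |ε-closure| = 3 + 1 = 4 (closure spills across the concat boundary because the left factor accepts ε)
  ((qq)*p)? : |ε-closure| = 1 (new start) + 4 (body) + 1 (new accept, via ε) = 6
  qr ∪ p ∪ ((qq)*p)? : new start ε-reaches every alternative's start; at least one alternative accepts ε, so the union's new accept is reached too: |ε-closure| = 1 + 1 + 1 + 6 + 1 = 10
  (qr ∪ p ∪ ((qq)*p)?)* : |ε-closure| = 1 (new start) + 10 (body) + 1 (new accept) = 12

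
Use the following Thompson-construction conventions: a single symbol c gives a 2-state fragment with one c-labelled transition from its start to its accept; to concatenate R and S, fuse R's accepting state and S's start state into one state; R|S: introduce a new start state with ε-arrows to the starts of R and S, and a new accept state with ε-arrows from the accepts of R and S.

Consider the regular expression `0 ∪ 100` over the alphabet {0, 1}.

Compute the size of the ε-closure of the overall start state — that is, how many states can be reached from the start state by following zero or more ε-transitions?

3

Compute the ε-closure size of each fragment's start state recursively; a symbol fragment's start has no outgoing ε-edge, so its closure is just itself (size 1).
  100 — same as the first factor's closure: |closure| = 1
  0 ∪ 100 — new start ε-reaches every alternative's start; none of them accept ε, so the new accept is not reached: |closure| = 1 + 1 + 1 = 3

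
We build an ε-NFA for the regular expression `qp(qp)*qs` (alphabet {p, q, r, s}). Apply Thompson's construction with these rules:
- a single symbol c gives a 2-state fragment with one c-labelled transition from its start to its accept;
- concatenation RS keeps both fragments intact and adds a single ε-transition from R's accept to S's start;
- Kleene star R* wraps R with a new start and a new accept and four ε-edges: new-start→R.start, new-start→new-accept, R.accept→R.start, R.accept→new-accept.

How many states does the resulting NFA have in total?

14

Building bottom-up:
Each of the 6 symbol leaves contributes a 2-state fragment.
  qp = 4 states
  (qp)* = 6 states
  qp(qp)*qs = 14 states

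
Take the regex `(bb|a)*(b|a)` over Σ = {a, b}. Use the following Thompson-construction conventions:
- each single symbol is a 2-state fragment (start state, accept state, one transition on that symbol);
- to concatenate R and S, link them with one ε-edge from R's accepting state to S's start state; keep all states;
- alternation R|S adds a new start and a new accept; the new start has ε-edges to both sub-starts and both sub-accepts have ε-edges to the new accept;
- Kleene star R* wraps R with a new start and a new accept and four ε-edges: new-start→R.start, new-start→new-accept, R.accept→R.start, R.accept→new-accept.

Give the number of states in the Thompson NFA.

By structural recursion:
Each of the 5 symbol leaves contributes a 2-state fragment.
  bb : 4 states
  bb|a : 8 states
  (bb|a)* : 10 states
  b|a : 6 states
  (bb|a)*(b|a) : 16 states

16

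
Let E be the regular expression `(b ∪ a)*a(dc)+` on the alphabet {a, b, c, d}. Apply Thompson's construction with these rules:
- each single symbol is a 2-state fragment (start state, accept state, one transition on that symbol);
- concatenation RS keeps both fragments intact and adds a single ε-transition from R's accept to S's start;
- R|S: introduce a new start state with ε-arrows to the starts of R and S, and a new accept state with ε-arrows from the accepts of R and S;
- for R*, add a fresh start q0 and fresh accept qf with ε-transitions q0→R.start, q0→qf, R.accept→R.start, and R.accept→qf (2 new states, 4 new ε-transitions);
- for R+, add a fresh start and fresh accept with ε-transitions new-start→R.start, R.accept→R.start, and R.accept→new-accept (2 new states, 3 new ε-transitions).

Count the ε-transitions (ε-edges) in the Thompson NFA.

14

By structural recursion:
Each of the 5 symbol leaves contributes 0 ε-transitions.
  b ∪ a : 4 ε-transitions
  (b ∪ a)* : 8 ε-transitions
  dc : 1 ε-transition
  (dc)+ : 4 ε-transitions
  (b ∪ a)*a(dc)+ : 14 ε-transitions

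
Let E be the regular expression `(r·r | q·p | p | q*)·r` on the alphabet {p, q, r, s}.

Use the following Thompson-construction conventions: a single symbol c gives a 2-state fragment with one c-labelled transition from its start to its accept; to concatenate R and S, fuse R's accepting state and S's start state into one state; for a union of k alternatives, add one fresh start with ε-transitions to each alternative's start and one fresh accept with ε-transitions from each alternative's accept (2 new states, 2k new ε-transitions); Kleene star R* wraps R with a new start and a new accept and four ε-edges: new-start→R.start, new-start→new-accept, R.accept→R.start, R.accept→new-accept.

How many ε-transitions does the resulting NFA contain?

12

Bottom-up over the parse tree:
Each of the 7 symbol leaves contributes 0 ε-transitions.
  r·r = 0 ε-transitions
  q·p = 0 ε-transitions
  q* = 4 ε-transitions
  r·r | q·p | p | q* = 12 ε-transitions
  (r·r | q·p | p | q*)·r = 12 ε-transitions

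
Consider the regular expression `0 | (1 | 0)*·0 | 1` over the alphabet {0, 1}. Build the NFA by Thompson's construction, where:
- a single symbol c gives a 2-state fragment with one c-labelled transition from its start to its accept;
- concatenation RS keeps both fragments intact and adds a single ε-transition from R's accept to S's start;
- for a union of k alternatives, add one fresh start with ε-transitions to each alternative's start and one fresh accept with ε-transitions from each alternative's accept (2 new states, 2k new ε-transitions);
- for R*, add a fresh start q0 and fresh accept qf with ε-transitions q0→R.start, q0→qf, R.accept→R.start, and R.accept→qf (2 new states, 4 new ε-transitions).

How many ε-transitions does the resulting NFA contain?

By structural recursion:
Each of the 5 symbol leaves contributes 0 ε-transitions.
  1 | 0 : 4 ε-transitions
  (1 | 0)* : 8 ε-transitions
  (1 | 0)*·0 : 9 ε-transitions
  0 | (1 | 0)*·0 | 1 : 15 ε-transitions

15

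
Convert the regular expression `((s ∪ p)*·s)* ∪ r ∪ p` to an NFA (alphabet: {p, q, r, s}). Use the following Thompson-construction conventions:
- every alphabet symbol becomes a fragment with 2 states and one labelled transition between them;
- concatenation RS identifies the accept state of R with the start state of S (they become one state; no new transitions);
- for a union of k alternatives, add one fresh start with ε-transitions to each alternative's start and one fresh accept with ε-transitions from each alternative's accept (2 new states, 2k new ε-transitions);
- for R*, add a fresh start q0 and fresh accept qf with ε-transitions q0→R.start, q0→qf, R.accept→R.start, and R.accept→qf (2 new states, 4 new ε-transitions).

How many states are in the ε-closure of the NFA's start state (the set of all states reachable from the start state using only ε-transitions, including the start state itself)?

11

Work bottom-up. For each fragment F, track |ε-closure(F.start)| and whether F's accept lies in that closure (i.e. whether F accepts ε). A single-symbol fragment has closure size 1 and does not accept ε.
  s ∪ p — new start ε-reaches every alternative's start; none of them accept ε, so the new accept is not reached: |ε-closure| = 1 + 1 + 1 = 3
  (s ∪ p)* — the star's fresh start ε-reaches both the body's start and the fresh accept: |ε-closure| = 2 + 3 = 5
  (s ∪ p)*·s — |ε-closure| = 5 + (1−1) = 5 (closure spills across the concat boundary because the left factor accepts ε)
  ((s ∪ p)*·s)* — the star's fresh start ε-reaches both the body's start and the fresh accept: |ε-closure| = 2 + 5 = 7
  ((s ∪ p)*·s)* ∪ r ∪ p — |ε-closure| = 1 (new start) + (7 + 1 + 1) + 1 (new accept, since some branch ε-reaches its own accept) = 11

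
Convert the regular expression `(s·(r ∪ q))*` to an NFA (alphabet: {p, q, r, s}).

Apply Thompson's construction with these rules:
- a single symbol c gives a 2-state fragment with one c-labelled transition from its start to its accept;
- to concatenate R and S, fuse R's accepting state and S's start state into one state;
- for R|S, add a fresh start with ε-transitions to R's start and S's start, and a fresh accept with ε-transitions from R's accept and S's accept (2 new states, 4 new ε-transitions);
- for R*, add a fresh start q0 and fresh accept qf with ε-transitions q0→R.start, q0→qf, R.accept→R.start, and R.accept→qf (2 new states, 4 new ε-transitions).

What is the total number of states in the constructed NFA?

9

Bottom-up over the parse tree:
Each of the 3 symbol leaves contributes a 2-state fragment.
  r ∪ q : 6 states
  s·(r ∪ q) : 7 states
  (s·(r ∪ q))* : 9 states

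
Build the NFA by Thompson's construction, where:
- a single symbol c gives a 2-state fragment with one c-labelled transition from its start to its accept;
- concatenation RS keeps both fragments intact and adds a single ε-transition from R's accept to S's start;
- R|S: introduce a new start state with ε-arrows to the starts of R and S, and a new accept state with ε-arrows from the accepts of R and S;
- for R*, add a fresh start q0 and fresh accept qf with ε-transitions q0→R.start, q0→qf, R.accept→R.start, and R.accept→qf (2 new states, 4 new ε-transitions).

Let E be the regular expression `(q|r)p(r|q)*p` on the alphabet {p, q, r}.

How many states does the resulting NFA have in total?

By structural recursion:
Each of the 6 symbol leaves contributes a 2-state fragment.
  q|r → 6 states
  r|q → 6 states
  (r|q)* → 8 states
  (q|r)p(r|q)*p → 18 states

18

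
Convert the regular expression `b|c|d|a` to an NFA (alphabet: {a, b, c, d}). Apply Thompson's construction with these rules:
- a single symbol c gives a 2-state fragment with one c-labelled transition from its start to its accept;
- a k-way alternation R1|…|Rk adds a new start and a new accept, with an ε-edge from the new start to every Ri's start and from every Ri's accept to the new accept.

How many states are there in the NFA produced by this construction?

10

By structural recursion:
Each of the 4 symbol leaves contributes a 2-state fragment.
  b|c|d|a = 10 states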